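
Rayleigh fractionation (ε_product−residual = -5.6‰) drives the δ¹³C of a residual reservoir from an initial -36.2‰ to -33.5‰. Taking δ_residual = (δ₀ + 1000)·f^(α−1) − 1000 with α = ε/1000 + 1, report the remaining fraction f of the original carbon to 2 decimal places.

α − 1 = ε/1000 = -0.0056
(δ_res + 1000)/(δ₀ + 1000) = (-33.5 + 1000)/(-36.2 + 1000) = 966.5/963.8 = 1.002801
f = 1.002801^(1/-0.0056) = exp(ln(1.002801)/-0.0056) = exp(0.00280/-0.0056)
f = exp(-0.4996) = 0.6068

0.61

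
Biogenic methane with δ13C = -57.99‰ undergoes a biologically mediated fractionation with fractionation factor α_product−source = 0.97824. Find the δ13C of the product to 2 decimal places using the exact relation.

δ_product = (δ_source + 1000)·α − 1000
δ_product = (-57.99 + 1000) × 0.97824 − 1000
δ_product = 921.512 − 1000 = -78.488‰

-78.49‰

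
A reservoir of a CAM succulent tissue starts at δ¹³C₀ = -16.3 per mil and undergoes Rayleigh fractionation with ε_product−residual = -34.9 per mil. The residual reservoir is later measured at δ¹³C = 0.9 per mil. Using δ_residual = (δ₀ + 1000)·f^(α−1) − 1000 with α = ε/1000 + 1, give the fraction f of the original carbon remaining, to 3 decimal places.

α − 1 = ε/1000 = -0.0349
(δ_res + 1000)/(δ₀ + 1000) = (0.9 + 1000)/(-16.3 + 1000) = 1000.9/983.7 = 1.017485
f = 1.017485^(1/-0.0349) = exp(ln(1.017485)/-0.0349) = exp(0.01733/-0.0349)
f = exp(-0.4967) = 0.6086

0.609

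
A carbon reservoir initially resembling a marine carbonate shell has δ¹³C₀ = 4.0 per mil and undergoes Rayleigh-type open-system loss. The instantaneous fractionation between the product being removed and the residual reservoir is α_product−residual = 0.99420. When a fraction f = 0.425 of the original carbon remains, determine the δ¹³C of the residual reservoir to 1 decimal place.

9.0 per mil

Rayleigh residual: δ_res = (δ₀ + 1000)·f^(α−1) − 1000
α − 1 = -0.00580
f^(α−1) = 0.425^(-0.00580) = 1.004975
δ_res = (4.0 + 1000) × 1.004975 − 1000 = 1008.995 − 1000 = 9.00 per mil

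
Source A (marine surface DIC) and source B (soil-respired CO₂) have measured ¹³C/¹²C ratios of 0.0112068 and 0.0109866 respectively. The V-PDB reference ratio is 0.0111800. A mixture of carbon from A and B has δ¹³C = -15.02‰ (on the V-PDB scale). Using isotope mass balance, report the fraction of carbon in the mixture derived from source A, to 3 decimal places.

δ_A = (0.0112068/0.0111800 − 1)×1000 = (1.002397 − 1)×1000 = 2.397‰
δ_B = (0.0109866/0.0111800 − 1)×1000 = (0.982701 − 1)×1000 = -17.299‰
f_A = (δ_mix − δ_B)/(δ_A − δ_B) = (-15.02 − (-17.299))/(2.397 − (-17.299))
f_A = 2.279 / 19.696 = 0.1157

0.116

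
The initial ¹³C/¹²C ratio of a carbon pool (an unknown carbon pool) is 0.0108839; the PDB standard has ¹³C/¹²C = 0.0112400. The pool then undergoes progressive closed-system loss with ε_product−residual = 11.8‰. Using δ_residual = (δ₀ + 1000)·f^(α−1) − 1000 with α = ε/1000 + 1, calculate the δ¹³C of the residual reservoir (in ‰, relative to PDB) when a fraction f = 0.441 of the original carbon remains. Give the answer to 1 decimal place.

δ₀ = (0.0108839/0.0112400 − 1)×1000 = (0.968319 − 1)×1000 = -31.681‰
α − 1 = ε/1000 = 0.0118
f^(α−1) = 0.441^(0.0118) = 0.990386
δ_res = (-31.681 + 1000) × 0.990386 − 1000 = 959.009 − 1000 = -40.99‰

-41.0‰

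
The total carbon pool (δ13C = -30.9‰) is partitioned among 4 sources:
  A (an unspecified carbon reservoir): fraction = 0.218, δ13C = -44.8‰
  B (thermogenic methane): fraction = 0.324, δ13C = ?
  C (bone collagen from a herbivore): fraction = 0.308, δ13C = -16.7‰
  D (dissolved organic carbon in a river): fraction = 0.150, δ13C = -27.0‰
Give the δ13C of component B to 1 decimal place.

Isotope mass balance: δ_bulk = Σ fᵢ·δᵢ.
-30.9 = 0.218×(-44.8) + 0.324×δ_B + 0.308×(-16.7) + 0.150×(-27.0)
0.324·δ_B = -30.9 − (-18.960) = -11.940
δ_B = -11.940 / 0.324 = -36.85‰

-36.9‰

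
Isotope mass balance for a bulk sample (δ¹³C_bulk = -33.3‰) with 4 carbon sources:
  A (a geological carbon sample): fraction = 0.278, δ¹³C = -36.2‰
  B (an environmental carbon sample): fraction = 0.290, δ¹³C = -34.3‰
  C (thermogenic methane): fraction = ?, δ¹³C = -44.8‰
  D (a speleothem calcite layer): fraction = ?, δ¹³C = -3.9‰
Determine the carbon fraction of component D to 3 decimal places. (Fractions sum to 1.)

Let f_D and f_C be the unknown fractions; fractions sum to 1 so f_D + f_C = 0.432.
Mass balance: Σ fᵢ·δᵢ = δ_bulk ⇒ f_D·(-3.9) + f_C·(-44.8) = -33.3 − (-20.011) = -13.289
Substitute f_C = 0.432 − f_D:
f_D·(-3.9 − -44.8) = -13.289 − 0.432×(-44.8) = 6.064
f_D = 6.064 / 40.9 = 0.1483

0.148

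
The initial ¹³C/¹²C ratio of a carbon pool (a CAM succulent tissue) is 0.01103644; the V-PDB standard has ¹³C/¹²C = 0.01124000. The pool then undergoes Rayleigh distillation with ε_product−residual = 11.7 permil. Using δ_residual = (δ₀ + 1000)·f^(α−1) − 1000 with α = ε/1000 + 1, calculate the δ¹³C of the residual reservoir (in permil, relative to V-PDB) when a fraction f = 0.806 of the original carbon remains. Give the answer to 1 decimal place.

-20.6 permil

δ₀ = (0.01103644/0.01124000 − 1)×1000 = (0.981890 − 1)×1000 = -18.110 permil
α − 1 = ε/1000 = 0.0117
f^(α−1) = 0.806^(0.0117) = 0.997480
δ_res = (-18.110 + 1000) × 0.997480 − 1000 = 979.415 − 1000 = -20.58 permil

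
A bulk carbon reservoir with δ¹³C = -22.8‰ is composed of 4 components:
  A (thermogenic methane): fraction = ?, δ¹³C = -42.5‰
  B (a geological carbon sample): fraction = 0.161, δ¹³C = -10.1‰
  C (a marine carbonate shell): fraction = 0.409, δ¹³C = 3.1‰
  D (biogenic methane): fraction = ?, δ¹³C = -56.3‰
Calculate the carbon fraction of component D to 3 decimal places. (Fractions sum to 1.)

Let f_D and f_A be the unknown fractions; fractions sum to 1 so f_D + f_A = 0.430.
Mass balance: Σ fᵢ·δᵢ = δ_bulk ⇒ f_D·(-56.3) + f_A·(-42.5) = -22.8 − (-0.358) = -22.442
Substitute f_A = 0.430 − f_D:
f_D·(-56.3 − -42.5) = -22.442 − 0.430×(-42.5) = -4.167
f_D = -4.167 / -13.8 = 0.3019

0.302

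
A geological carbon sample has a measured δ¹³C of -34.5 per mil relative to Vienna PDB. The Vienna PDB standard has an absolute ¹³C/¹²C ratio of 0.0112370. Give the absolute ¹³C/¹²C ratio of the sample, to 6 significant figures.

0.0108493

R_sample = R_standard × (δ¹³C/1000 + 1)
R_sample = 0.0112370 × (-34.5/1000 + 1) = 0.0112370 × 0.965500
R_sample = 0.0108493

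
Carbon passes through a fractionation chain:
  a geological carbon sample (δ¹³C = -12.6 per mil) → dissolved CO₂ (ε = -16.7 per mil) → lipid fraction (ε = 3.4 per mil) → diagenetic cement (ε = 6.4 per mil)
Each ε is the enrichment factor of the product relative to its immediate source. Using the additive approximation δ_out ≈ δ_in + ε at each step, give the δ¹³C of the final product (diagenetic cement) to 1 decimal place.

step 1: δ ≈ -12.6 + (-16.7) = -29.3 per mil
step 2: δ ≈ -29.3 + (3.4) = -25.9 per mil
step 3: δ ≈ -25.9 + (6.4) = -19.5 per mil

-19.5 per mil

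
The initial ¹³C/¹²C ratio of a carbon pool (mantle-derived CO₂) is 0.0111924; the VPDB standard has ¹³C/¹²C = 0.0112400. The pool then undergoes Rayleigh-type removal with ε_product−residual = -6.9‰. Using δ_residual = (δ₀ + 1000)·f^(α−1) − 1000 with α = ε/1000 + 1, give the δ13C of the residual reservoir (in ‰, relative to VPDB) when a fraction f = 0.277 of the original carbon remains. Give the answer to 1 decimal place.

4.6‰

δ₀ = (0.0111924/0.0112400 − 1)×1000 = (0.995765 − 1)×1000 = -4.235‰
α − 1 = ε/1000 = -0.0069
f^(α−1) = 0.277^(-0.0069) = 1.008897
δ_res = (-4.235 + 1000) × 1.008897 − 1000 = 1004.625 − 1000 = 4.62‰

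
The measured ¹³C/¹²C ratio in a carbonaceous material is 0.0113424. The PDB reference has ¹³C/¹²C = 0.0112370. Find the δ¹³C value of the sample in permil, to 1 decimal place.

9.4 permil

δ¹³C = (R_sample / R_standard − 1) × 1000
R_sample / R_standard = 0.0113424 / 0.0112370 = 1.009380
δ¹³C = (1.009380 − 1) × 1000 = 9.38 permil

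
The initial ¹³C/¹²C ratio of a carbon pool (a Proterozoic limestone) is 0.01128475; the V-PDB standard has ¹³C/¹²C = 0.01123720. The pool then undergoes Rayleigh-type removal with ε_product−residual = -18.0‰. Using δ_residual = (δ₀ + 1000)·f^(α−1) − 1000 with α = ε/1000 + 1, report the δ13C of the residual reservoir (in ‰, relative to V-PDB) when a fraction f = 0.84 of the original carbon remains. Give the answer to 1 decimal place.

δ₀ = (0.01128475/0.01123720 − 1)×1000 = (1.004231 − 1)×1000 = 4.231‰
α − 1 = ε/1000 = -0.0180
f^(α−1) = 0.84^(-0.0180) = 1.003143
δ_res = (4.231 + 1000) × 1.003143 − 1000 = 1007.388 − 1000 = 7.39‰

7.4‰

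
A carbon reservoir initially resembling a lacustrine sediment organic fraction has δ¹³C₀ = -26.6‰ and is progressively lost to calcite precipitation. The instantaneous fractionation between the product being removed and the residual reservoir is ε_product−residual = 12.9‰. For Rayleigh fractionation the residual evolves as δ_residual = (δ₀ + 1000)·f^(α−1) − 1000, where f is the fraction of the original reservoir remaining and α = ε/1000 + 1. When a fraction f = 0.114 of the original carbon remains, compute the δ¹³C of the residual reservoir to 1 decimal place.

Rayleigh residual: δ_res = (δ₀ + 1000)·f^(α−1) − 1000
α = ε/1000 + 1 = 1.01290, so α − 1 = 0.01290
f^(α−1) = 0.114^(0.01290) = 0.972376
δ_res = (-26.6 + 1000) × 0.972376 − 1000 = 946.510 − 1000 = -53.49‰

-53.5‰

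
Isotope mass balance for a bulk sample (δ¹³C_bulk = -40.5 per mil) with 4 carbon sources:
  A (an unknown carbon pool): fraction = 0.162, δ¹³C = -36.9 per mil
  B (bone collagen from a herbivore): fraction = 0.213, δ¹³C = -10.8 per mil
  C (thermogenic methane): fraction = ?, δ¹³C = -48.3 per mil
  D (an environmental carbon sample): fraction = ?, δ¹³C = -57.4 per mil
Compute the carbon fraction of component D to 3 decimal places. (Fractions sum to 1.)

0.224

Let f_D and f_C be the unknown fractions; fractions sum to 1 so f_D + f_C = 0.625.
Mass balance: Σ fᵢ·δᵢ = δ_bulk ⇒ f_D·(-57.4) + f_C·(-48.3) = -40.5 − (-8.278) = -32.222
Substitute f_C = 0.625 − f_D:
f_D·(-57.4 − -48.3) = -32.222 − 0.625×(-48.3) = -2.034
f_D = -2.034 / -9.1 = 0.2235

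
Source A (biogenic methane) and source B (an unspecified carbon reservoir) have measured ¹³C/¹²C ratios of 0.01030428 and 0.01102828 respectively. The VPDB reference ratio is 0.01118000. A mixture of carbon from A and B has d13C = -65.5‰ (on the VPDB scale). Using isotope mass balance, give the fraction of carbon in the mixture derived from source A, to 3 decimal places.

0.802

δ_A = (0.01030428/0.01118000 − 1)×1000 = (0.921671 − 1)×1000 = -78.329‰
δ_B = (0.01102828/0.01118000 − 1)×1000 = (0.986429 − 1)×1000 = -13.571‰
f_A = (δ_mix − δ_B)/(δ_A − δ_B) = (-65.5 − (-13.571))/(-78.329 − (-13.571))
f_A = -51.929 / -64.758 = 0.8019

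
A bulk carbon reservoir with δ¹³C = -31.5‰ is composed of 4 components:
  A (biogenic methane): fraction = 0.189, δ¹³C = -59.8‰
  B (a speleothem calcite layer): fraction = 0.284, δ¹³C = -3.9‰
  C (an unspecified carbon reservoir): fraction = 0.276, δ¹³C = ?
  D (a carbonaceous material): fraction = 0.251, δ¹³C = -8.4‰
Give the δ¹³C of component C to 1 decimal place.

-61.5‰

Isotope mass balance: δ_bulk = Σ fᵢ·δᵢ.
-31.5 = 0.189×(-59.8) + 0.284×(-3.9) + 0.276×δ_C + 0.251×(-8.4)
0.276·δ_C = -31.5 − (-14.518) = -16.982
δ_C = -16.982 / 0.276 = -61.53‰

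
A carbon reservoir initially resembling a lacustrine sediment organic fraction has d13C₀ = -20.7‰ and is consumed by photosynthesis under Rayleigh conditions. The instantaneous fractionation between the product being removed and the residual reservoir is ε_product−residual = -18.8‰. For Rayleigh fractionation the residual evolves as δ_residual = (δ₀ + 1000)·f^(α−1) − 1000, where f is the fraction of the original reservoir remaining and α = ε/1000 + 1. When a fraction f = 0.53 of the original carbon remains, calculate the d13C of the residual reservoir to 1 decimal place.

Rayleigh residual: δ_res = (δ₀ + 1000)·f^(α−1) − 1000
α = ε/1000 + 1 = 0.98120, so α − 1 = -0.01880
f^(α−1) = 0.53^(-0.01880) = 1.012007
δ_res = (-20.7 + 1000) × 1.012007 − 1000 = 991.059 − 1000 = -8.94‰

-8.9‰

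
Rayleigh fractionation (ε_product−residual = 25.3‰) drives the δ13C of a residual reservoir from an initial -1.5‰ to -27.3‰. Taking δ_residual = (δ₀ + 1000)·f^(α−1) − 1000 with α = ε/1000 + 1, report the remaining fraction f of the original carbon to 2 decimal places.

α − 1 = ε/1000 = 0.0253
(δ_res + 1000)/(δ₀ + 1000) = (-27.3 + 1000)/(-1.5 + 1000) = 972.7/998.5 = 0.974161
f = 0.974161^(1/0.0253) = exp(ln(0.974161)/0.0253) = exp(-0.02618/0.0253)
f = exp(-1.0347) = 0.3553

0.36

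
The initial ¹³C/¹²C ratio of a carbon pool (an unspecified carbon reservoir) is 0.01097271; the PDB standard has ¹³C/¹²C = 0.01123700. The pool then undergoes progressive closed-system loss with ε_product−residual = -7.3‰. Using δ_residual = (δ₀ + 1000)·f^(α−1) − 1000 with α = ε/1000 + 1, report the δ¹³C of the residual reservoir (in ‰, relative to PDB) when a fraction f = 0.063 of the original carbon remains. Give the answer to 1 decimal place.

-3.6‰

δ₀ = (0.01097271/0.01123700 − 1)×1000 = (0.976480 − 1)×1000 = -23.520‰
α − 1 = ε/1000 = -0.0073
f^(α−1) = 0.063^(-0.0073) = 1.020387
δ_res = (-23.520 + 1000) × 1.020387 − 1000 = 996.388 − 1000 = -3.61‰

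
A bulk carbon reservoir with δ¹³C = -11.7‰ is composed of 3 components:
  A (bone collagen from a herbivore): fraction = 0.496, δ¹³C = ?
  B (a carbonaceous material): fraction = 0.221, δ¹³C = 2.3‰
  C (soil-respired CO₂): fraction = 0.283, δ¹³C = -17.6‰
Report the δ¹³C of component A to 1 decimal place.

-14.6‰

Isotope mass balance: δ_bulk = Σ fᵢ·δᵢ.
-11.7 = 0.496×δ_A + 0.221×(2.3) + 0.283×(-17.6)
0.496·δ_A = -11.7 − (-4.473) = -7.227
δ_A = -7.227 / 0.496 = -14.57‰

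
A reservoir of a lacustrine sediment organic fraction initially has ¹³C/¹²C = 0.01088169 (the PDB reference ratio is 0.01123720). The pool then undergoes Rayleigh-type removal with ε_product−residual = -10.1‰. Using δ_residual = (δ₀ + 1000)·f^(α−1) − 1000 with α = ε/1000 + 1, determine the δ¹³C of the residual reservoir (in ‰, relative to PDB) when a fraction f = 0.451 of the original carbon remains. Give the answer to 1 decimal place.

δ₀ = (0.01088169/0.01123720 − 1)×1000 = (0.968363 − 1)×1000 = -31.637‰
α − 1 = ε/1000 = -0.0101
f^(α−1) = 0.451^(-0.0101) = 1.008075
δ_res = (-31.637 + 1000) × 1.008075 − 1000 = 976.183 − 1000 = -23.82‰

-23.8‰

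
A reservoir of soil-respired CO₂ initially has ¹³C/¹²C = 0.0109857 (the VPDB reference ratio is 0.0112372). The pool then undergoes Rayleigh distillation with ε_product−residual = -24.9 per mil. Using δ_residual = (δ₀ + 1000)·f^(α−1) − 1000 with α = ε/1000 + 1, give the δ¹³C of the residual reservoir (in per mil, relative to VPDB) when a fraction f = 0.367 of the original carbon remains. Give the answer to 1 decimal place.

2.3 per mil

δ₀ = (0.0109857/0.0112372 − 1)×1000 = (0.977619 − 1)×1000 = -22.381 per mil
α − 1 = ε/1000 = -0.0249
f^(α−1) = 0.367^(-0.0249) = 1.025274
δ_res = (-22.381 + 1000) × 1.025274 − 1000 = 1002.327 − 1000 = 2.33 per mil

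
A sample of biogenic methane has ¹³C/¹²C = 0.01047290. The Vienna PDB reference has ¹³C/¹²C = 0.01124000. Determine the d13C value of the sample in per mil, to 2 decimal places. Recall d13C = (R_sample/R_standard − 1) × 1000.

d13C = (R_sample / R_standard − 1) × 1000
R_sample / R_standard = 0.01047290 / 0.01124000 = 0.931753
d13C = (0.931753 − 1) × 1000 = -68.247 per mil

-68.25 per mil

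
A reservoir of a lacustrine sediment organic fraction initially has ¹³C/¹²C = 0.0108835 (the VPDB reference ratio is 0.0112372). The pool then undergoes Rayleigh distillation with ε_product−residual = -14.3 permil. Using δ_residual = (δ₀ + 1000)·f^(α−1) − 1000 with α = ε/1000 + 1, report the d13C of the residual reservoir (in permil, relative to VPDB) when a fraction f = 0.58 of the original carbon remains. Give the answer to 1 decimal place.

-23.9 permil

δ₀ = (0.0108835/0.0112372 − 1)×1000 = (0.968524 − 1)×1000 = -31.476 permil
α − 1 = ε/1000 = -0.0143
f^(α−1) = 0.58^(-0.0143) = 1.007820
δ_res = (-31.476 + 1000) × 1.007820 − 1000 = 976.098 − 1000 = -23.90 permil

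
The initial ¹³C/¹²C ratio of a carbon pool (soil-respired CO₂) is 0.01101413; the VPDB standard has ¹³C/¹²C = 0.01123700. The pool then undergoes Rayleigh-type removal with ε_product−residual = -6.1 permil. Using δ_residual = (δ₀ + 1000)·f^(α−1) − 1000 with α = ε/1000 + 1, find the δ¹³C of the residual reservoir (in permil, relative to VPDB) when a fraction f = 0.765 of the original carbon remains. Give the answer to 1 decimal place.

-18.2 permil

δ₀ = (0.01101413/0.01123700 − 1)×1000 = (0.980166 − 1)×1000 = -19.834 permil
α − 1 = ε/1000 = -0.0061
f^(α−1) = 0.765^(-0.0061) = 1.001635
δ_res = (-19.834 + 1000) × 1.001635 − 1000 = 981.769 − 1000 = -18.23 permil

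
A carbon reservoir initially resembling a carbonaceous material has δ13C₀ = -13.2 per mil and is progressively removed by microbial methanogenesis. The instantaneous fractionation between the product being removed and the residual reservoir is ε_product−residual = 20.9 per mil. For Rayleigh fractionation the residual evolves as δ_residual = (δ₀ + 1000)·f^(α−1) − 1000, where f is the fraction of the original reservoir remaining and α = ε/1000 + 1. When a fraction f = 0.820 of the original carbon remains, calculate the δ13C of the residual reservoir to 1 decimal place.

Rayleigh residual: δ_res = (δ₀ + 1000)·f^(α−1) − 1000
α = ε/1000 + 1 = 1.02090, so α − 1 = 0.02090
f^(α−1) = 0.820^(0.02090) = 0.995861
δ_res = (-13.2 + 1000) × 0.995861 − 1000 = 982.716 − 1000 = -17.28 per mil

-17.3 per mil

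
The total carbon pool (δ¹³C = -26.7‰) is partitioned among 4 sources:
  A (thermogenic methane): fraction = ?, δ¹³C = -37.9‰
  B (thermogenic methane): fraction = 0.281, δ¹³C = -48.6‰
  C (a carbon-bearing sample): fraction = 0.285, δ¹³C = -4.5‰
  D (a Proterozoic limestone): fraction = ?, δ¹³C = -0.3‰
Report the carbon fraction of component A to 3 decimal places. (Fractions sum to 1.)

Let f_A and f_D be the unknown fractions; fractions sum to 1 so f_A + f_D = 0.434.
Mass balance: Σ fᵢ·δᵢ = δ_bulk ⇒ f_A·(-37.9) + f_D·(-0.3) = -26.7 − (-14.939) = -11.761
Substitute f_D = 0.434 − f_A:
f_A·(-37.9 − -0.3) = -11.761 − 0.434×(-0.3) = -11.631
f_A = -11.631 / -37.6 = 0.3093

0.309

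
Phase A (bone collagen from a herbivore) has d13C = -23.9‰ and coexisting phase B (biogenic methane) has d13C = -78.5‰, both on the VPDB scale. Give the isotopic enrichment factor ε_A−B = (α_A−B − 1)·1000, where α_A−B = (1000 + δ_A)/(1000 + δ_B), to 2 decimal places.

α_A−B = (1000 + -23.9) / (1000 + -78.5) = 976.1 / 921.5 = 1.059251
ε_A−B = (1.059251 − 1) × 1000 = 59.251‰
(The approximation ε ≈ δ_A − δ_B would give 54.6‰.)

59.25‰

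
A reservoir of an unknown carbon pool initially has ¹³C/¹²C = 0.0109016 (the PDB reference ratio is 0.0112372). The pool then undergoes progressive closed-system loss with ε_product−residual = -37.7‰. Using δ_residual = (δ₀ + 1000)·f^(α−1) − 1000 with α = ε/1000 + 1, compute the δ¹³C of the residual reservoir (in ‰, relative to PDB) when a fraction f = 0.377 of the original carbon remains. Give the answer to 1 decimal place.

6.5‰

δ₀ = (0.0109016/0.0112372 − 1)×1000 = (0.970135 − 1)×1000 = -29.865‰
α − 1 = ε/1000 = -0.0377
f^(α−1) = 0.377^(-0.0377) = 1.037461
δ_res = (-29.865 + 1000) × 1.037461 − 1000 = 1006.477 − 1000 = 6.48‰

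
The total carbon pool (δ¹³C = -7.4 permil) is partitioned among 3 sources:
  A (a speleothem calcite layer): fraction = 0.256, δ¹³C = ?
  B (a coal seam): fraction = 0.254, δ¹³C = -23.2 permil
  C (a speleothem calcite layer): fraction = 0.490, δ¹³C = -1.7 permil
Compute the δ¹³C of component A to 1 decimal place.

Isotope mass balance: δ_bulk = Σ fᵢ·δᵢ.
-7.4 = 0.256×δ_A + 0.254×(-23.2) + 0.490×(-1.7)
0.256·δ_A = -7.4 − (-6.726) = -0.674
δ_A = -0.674 / 0.256 = -2.63 permil

-2.6 permil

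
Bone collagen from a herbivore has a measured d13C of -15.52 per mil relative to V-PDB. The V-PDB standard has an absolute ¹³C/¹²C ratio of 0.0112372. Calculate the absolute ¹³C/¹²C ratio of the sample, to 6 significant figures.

R_sample = R_standard × (d13C/1000 + 1)
R_sample = 0.0112372 × (-15.52/1000 + 1) = 0.0112372 × 0.984480
R_sample = 0.0110628

0.0110628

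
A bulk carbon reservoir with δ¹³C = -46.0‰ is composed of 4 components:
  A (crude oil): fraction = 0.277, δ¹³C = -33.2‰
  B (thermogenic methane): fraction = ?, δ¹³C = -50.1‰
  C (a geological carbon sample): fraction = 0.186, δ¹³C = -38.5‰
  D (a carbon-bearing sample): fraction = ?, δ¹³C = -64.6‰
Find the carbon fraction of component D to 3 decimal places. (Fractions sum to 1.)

Let f_D and f_B be the unknown fractions; fractions sum to 1 so f_D + f_B = 0.537.
Mass balance: Σ fᵢ·δᵢ = δ_bulk ⇒ f_D·(-64.6) + f_B·(-50.1) = -46.0 − (-16.357) = -29.643
Substitute f_B = 0.537 − f_D:
f_D·(-64.6 − -50.1) = -29.643 − 0.537×(-50.1) = -2.739
f_D = -2.739 / -14.5 = 0.1889

0.189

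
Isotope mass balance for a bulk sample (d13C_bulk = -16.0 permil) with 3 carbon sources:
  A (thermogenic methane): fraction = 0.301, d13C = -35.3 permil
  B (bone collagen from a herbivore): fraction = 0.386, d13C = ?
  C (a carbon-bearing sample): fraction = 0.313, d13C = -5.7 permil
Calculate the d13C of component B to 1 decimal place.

-9.3 permil

Isotope mass balance: δ_bulk = Σ fᵢ·δᵢ.
-16.0 = 0.301×(-35.3) + 0.386×δ_B + 0.313×(-5.7)
0.386·δ_B = -16.0 − (-12.409) = -3.591
δ_B = -3.591 / 0.386 = -9.30 permil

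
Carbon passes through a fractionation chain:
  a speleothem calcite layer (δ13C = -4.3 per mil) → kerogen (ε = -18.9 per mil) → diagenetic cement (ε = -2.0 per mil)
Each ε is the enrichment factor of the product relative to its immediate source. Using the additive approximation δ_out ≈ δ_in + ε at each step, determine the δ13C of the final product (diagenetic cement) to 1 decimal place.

step 1: δ ≈ -4.3 + (-18.9) = -23.2 per mil
step 2: δ ≈ -23.2 + (-2.0) = -25.2 per mil

-25.2 per mil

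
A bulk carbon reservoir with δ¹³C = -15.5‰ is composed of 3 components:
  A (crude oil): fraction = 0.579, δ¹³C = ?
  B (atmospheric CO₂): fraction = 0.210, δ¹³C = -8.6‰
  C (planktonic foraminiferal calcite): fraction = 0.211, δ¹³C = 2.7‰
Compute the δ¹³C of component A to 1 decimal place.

-24.6‰

Isotope mass balance: δ_bulk = Σ fᵢ·δᵢ.
-15.5 = 0.579×δ_A + 0.210×(-8.6) + 0.211×(2.7)
0.579·δ_A = -15.5 − (-1.236) = -14.264
δ_A = -14.264 / 0.579 = -24.64‰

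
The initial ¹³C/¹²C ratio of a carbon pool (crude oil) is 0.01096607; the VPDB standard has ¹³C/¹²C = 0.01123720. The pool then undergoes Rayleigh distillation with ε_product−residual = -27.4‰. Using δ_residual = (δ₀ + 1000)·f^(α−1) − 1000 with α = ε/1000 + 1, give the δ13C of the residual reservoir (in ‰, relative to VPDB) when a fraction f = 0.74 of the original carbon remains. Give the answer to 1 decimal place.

-16.0‰

δ₀ = (0.01096607/0.01123720 − 1)×1000 = (0.975872 − 1)×1000 = -24.128‰
α − 1 = ε/1000 = -0.0274
f^(α−1) = 0.74^(-0.0274) = 1.008284
δ_res = (-24.128 + 1000) × 1.008284 − 1000 = 983.957 − 1000 = -16.04‰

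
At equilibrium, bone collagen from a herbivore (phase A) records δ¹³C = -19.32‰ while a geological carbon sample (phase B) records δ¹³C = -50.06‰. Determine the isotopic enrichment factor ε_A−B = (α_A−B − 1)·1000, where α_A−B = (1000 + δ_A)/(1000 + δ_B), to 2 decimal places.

32.36‰

α_A−B = (1000 + -19.32) / (1000 + -50.06) = 980.68 / 949.94 = 1.032360
ε_A−B = (1.032360 − 1) × 1000 = 32.360‰
(The approximation ε ≈ δ_A − δ_B would give 30.74‰.)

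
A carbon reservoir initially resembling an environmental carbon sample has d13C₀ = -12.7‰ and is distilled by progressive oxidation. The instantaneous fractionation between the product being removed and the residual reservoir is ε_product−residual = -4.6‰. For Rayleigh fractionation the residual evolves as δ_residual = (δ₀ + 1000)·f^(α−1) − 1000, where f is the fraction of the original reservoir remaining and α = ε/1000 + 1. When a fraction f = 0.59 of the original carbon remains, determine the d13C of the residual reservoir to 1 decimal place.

-10.3‰

Rayleigh residual: δ_res = (δ₀ + 1000)·f^(α−1) − 1000
α = ε/1000 + 1 = 0.99540, so α − 1 = -0.00460
f^(α−1) = 0.59^(-0.00460) = 1.002430
δ_res = (-12.7 + 1000) × 1.002430 − 1000 = 989.699 − 1000 = -10.30‰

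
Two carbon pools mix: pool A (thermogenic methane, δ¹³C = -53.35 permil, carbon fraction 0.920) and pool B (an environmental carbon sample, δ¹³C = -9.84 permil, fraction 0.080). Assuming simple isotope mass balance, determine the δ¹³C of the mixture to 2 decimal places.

-49.87 permil

δ_mix = f_A·δ_A + f_B·δ_B
δ_mix = 0.920 × (-53.35) + 0.080 × (-9.84)
δ_mix = -49.082 + -0.787 = -49.869 permil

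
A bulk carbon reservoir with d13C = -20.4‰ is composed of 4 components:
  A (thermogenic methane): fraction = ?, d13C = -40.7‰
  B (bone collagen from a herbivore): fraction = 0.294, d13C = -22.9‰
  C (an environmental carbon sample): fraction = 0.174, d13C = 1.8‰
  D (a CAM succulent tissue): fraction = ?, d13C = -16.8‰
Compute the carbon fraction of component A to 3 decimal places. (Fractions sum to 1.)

Let f_A and f_D be the unknown fractions; fractions sum to 1 so f_A + f_D = 0.532.
Mass balance: Σ fᵢ·δᵢ = δ_bulk ⇒ f_A·(-40.7) + f_D·(-16.8) = -20.4 − (-6.419) = -13.981
Substitute f_D = 0.532 − f_A:
f_A·(-40.7 − -16.8) = -13.981 − 0.532×(-16.8) = -5.043
f_A = -5.043 / -23.9 = 0.2110

0.211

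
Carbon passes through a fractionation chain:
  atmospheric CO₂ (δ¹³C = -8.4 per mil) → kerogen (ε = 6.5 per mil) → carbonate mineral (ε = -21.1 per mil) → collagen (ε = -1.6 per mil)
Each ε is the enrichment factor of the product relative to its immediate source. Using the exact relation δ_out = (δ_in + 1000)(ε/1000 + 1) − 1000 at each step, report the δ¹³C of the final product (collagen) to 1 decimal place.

step 1: δ = (-8.40 + 1000)·(6.5/1000 + 1) − 1000 = -1.95 per mil
step 2: δ = (-1.95 + 1000)·(-21.1/1000 + 1) − 1000 = -23.01 per mil
step 3: δ = (-23.01 + 1000)·(-1.6/1000 + 1) − 1000 = -24.58 per mil

-24.6 per mil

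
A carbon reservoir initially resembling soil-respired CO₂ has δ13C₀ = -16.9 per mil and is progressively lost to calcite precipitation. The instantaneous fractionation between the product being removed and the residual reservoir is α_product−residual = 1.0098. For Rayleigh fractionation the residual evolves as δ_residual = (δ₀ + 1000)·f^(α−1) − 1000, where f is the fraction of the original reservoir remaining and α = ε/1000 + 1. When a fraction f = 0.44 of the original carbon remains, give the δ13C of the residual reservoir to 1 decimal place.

-24.8 per mil

Rayleigh residual: δ_res = (δ₀ + 1000)·f^(α−1) − 1000
α − 1 = 0.00980
f^(α−1) = 0.44^(0.00980) = 0.991987
δ_res = (-16.9 + 1000) × 0.991987 − 1000 = 975.222 − 1000 = -24.78 per mil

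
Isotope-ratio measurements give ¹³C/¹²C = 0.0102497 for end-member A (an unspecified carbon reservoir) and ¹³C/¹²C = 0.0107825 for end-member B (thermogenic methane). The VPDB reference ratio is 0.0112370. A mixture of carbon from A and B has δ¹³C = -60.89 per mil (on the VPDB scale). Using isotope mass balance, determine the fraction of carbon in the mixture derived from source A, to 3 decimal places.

δ_A = (0.0102497/0.0112370 − 1)×1000 = (0.912138 − 1)×1000 = -87.862 per mil
δ_B = (0.0107825/0.0112370 − 1)×1000 = (0.959553 − 1)×1000 = -40.447 per mil
f_A = (δ_mix − δ_B)/(δ_A − δ_B) = (-60.89 − (-40.447))/(-87.862 − (-40.447))
f_A = -20.443 / -47.415 = 0.4312

0.431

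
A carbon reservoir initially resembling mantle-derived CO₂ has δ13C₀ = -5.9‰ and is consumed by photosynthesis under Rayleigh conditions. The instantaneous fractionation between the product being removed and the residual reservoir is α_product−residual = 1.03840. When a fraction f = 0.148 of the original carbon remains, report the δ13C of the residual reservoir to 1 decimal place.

-76.2‰

Rayleigh residual: δ_res = (δ₀ + 1000)·f^(α−1) − 1000
α − 1 = 0.03840
f^(α−1) = 0.148^(0.03840) = 0.929262
δ_res = (-5.9 + 1000) × 0.929262 − 1000 = 923.779 − 1000 = -76.22‰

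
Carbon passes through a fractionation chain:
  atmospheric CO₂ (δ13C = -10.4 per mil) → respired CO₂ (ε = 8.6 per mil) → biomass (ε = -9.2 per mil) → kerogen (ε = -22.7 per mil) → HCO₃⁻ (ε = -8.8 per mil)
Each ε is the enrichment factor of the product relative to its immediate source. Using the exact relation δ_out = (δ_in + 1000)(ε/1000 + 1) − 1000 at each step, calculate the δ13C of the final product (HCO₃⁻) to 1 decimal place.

-42.0 per mil

step 1: δ = (-10.40 + 1000)·(8.6/1000 + 1) − 1000 = -1.89 per mil
step 2: δ = (-1.89 + 1000)·(-9.2/1000 + 1) − 1000 = -11.07 per mil
step 3: δ = (-11.07 + 1000)·(-22.7/1000 + 1) − 1000 = -33.52 per mil
step 4: δ = (-33.52 + 1000)·(-8.8/1000 + 1) − 1000 = -42.03 per mil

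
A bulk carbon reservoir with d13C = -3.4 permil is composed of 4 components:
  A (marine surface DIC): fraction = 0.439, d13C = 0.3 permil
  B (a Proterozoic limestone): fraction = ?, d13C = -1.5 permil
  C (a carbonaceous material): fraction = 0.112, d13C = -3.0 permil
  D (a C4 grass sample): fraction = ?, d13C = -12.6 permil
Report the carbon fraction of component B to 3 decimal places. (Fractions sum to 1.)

Let f_B and f_D be the unknown fractions; fractions sum to 1 so f_B + f_D = 0.449.
Mass balance: Σ fᵢ·δᵢ = δ_bulk ⇒ f_B·(-1.5) + f_D·(-12.6) = -3.4 − (-0.204) = -3.196
Substitute f_D = 0.449 − f_B:
f_B·(-1.5 − -12.6) = -3.196 − 0.449×(-12.6) = 2.462
f_B = 2.462 / 11.1 = 0.2218

0.222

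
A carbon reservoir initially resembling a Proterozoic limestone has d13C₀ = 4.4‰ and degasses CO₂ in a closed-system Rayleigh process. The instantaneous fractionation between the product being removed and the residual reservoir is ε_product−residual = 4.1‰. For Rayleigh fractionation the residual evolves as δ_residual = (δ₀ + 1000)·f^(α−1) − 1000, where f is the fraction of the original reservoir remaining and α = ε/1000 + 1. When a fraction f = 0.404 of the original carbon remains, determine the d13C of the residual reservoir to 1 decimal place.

0.7‰

Rayleigh residual: δ_res = (δ₀ + 1000)·f^(α−1) − 1000
α = ε/1000 + 1 = 1.00410, so α − 1 = 0.00410
f^(α−1) = 0.404^(0.00410) = 0.996291
δ_res = (4.4 + 1000) × 0.996291 − 1000 = 1000.675 − 1000 = 0.67‰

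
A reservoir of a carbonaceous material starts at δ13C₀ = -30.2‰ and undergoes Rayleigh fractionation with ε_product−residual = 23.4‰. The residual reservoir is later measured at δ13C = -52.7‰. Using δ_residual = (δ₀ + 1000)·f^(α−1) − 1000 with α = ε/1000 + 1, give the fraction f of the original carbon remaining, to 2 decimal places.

α − 1 = ε/1000 = 0.0234
(δ_res + 1000)/(δ₀ + 1000) = (-52.7 + 1000)/(-30.2 + 1000) = 947.3/969.8 = 0.976799
f = 0.976799^(1/0.0234) = exp(ln(0.976799)/0.0234) = exp(-0.02347/0.0234)
f = exp(-1.0032) = 0.3667

0.37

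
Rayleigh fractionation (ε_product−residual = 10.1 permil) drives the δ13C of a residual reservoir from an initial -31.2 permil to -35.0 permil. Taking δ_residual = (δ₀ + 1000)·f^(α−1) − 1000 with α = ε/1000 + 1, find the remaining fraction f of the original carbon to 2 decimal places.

0.68

α − 1 = ε/1000 = 0.0101
(δ_res + 1000)/(δ₀ + 1000) = (-35.0 + 1000)/(-31.2 + 1000) = 965.0/968.8 = 0.996078
f = 0.996078^(1/0.0101) = exp(ln(0.996078)/0.0101) = exp(-0.00393/0.0101)
f = exp(-0.3891) = 0.6777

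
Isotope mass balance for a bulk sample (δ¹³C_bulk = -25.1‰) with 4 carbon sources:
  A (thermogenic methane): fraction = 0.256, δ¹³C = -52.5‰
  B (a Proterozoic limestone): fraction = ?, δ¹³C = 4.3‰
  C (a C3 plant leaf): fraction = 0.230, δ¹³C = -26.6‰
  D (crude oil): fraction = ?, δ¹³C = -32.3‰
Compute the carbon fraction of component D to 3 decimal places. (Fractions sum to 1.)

0.212

Let f_D and f_B be the unknown fractions; fractions sum to 1 so f_D + f_B = 0.514.
Mass balance: Σ fᵢ·δᵢ = δ_bulk ⇒ f_D·(-32.3) + f_B·(4.3) = -25.1 − (-19.558) = -5.542
Substitute f_B = 0.514 − f_D:
f_D·(-32.3 − 4.3) = -5.542 − 0.514×(4.3) = -7.752
f_D = -7.752 / -36.6 = 0.2118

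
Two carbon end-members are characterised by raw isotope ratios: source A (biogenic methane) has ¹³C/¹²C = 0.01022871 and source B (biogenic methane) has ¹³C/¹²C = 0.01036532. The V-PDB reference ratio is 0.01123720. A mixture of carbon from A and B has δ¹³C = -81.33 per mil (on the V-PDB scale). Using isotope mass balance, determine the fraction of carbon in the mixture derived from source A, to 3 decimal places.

δ_A = (0.01022871/0.01123720 − 1)×1000 = (0.910254 − 1)×1000 = -89.746 per mil
δ_B = (0.01036532/0.01123720 − 1)×1000 = (0.922411 − 1)×1000 = -77.589 per mil
f_A = (δ_mix − δ_B)/(δ_A − δ_B) = (-81.33 − (-77.589))/(-89.746 − (-77.589))
f_A = -3.741 / -12.157 = 0.3077

0.308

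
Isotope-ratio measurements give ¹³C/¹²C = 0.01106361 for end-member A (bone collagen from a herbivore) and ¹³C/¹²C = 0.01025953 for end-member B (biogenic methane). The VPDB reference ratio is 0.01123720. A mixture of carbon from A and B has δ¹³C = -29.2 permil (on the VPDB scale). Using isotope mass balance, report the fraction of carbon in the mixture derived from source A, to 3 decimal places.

δ_A = (0.01106361/0.01123720 − 1)×1000 = (0.984552 − 1)×1000 = -15.448 permil
δ_B = (0.01025953/0.01123720 − 1)×1000 = (0.912997 − 1)×1000 = -87.003 permil
f_A = (δ_mix − δ_B)/(δ_A − δ_B) = (-29.2 − (-87.003))/(-15.448 − (-87.003))
f_A = 57.803 / 71.555 = 0.8078

0.808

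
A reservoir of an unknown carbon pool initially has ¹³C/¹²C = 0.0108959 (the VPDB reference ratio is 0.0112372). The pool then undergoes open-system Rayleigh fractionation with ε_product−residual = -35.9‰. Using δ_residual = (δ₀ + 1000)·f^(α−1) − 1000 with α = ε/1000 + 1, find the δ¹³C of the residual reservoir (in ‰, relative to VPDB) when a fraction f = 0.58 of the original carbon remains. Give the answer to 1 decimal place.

δ₀ = (0.0108959/0.0112372 − 1)×1000 = (0.969628 − 1)×1000 = -30.372‰
α − 1 = ε/1000 = -0.0359
f^(α−1) = 0.58^(-0.0359) = 1.019748
δ_res = (-30.372 + 1000) × 1.019748 − 1000 = 988.776 − 1000 = -11.22‰

-11.2‰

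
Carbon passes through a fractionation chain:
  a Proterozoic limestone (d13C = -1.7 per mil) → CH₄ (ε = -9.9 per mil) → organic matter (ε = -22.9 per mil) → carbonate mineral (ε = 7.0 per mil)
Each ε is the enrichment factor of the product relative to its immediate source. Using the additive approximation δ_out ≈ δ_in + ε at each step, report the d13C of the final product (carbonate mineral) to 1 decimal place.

-27.5 per mil

step 1: δ ≈ -1.7 + (-9.9) = -11.6 per mil
step 2: δ ≈ -11.6 + (-22.9) = -34.5 per mil
step 3: δ ≈ -34.5 + (7.0) = -27.5 per mil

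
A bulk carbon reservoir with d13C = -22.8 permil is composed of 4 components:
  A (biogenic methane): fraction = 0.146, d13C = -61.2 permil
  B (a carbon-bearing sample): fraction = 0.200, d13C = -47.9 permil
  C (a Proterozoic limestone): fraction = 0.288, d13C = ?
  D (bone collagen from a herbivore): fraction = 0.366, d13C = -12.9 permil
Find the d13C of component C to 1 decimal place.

1.5 permil

Isotope mass balance: δ_bulk = Σ fᵢ·δᵢ.
-22.8 = 0.146×(-61.2) + 0.200×(-47.9) + 0.288×δ_C + 0.366×(-12.9)
0.288·δ_C = -22.8 − (-23.237) = 0.437
δ_C = 0.437 / 0.288 = 1.52 permil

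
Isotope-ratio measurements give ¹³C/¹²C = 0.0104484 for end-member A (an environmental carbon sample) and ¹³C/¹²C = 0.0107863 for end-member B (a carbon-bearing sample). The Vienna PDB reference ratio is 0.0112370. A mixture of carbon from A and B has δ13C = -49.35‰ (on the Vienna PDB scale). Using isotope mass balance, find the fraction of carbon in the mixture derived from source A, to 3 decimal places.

δ_A = (0.0104484/0.0112370 − 1)×1000 = (0.929821 − 1)×1000 = -70.179‰
δ_B = (0.0107863/0.0112370 − 1)×1000 = (0.959891 − 1)×1000 = -40.109‰
f_A = (δ_mix − δ_B)/(δ_A − δ_B) = (-49.35 − (-40.109))/(-70.179 − (-40.109))
f_A = -9.241 / -30.070 = 0.3073

0.307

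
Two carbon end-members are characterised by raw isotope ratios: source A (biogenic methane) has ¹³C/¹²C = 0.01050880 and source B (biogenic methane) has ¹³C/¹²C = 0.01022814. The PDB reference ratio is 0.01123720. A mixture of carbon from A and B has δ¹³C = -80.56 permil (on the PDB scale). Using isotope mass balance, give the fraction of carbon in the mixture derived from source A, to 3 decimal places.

δ_A = (0.01050880/0.01123720 − 1)×1000 = (0.935180 − 1)×1000 = -64.820 permil
δ_B = (0.01022814/0.01123720 − 1)×1000 = (0.910204 − 1)×1000 = -89.796 permil
f_A = (δ_mix − δ_B)/(δ_A − δ_B) = (-80.56 − (-89.796))/(-64.820 − (-89.796))
f_A = 9.236 / 24.976 = 0.3698

0.370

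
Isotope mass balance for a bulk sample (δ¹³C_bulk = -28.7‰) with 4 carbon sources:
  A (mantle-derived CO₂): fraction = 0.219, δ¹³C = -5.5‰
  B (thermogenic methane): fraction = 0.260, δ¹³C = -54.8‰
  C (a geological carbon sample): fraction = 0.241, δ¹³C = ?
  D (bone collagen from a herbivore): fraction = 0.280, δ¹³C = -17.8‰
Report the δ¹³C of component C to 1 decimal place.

Isotope mass balance: δ_bulk = Σ fᵢ·δᵢ.
-28.7 = 0.219×(-5.5) + 0.260×(-54.8) + 0.241×δ_C + 0.280×(-17.8)
0.241·δ_C = -28.7 − (-20.436) = -8.264
δ_C = -8.264 / 0.241 = -34.29‰

-34.3‰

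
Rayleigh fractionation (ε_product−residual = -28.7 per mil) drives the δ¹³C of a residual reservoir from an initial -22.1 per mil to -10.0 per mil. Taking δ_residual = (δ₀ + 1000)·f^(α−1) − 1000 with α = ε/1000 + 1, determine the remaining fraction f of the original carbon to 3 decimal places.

0.651

α − 1 = ε/1000 = -0.0287
(δ_res + 1000)/(δ₀ + 1000) = (-10.0 + 1000)/(-22.1 + 1000) = 990.0/977.9 = 1.012373
f = 1.012373^(1/-0.0287) = exp(ln(1.012373)/-0.0287) = exp(0.01230/-0.0287)
f = exp(-0.4285) = 0.6515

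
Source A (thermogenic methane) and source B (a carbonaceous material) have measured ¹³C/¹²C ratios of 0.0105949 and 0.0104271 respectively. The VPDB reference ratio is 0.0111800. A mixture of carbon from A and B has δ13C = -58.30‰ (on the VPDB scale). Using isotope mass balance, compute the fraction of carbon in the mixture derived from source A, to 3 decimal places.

0.603

δ_A = (0.0105949/0.0111800 − 1)×1000 = (0.947665 − 1)×1000 = -52.335‰
δ_B = (0.0104271/0.0111800 − 1)×1000 = (0.932657 − 1)×1000 = -67.343‰
f_A = (δ_mix − δ_B)/(δ_A − δ_B) = (-58.30 − (-67.343))/(-52.335 − (-67.343))
f_A = 9.043 / 15.009 = 0.6025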